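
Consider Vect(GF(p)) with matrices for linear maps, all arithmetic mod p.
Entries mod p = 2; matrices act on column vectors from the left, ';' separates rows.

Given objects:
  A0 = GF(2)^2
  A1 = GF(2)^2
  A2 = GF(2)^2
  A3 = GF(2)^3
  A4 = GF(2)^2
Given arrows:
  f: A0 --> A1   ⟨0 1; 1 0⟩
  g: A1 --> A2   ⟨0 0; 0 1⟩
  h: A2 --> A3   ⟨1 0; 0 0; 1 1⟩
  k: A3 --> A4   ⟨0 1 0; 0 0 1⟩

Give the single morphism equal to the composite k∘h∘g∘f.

Answer: ⟨0 0; 1 0⟩

Derivation:
  e0=⟨1,0⟩ f-->⟨0,1⟩ g-->⟨0,1⟩ h-->⟨0,0,1⟩ k-->⟨0,1⟩
  e1=⟨0,1⟩ f-->⟨1,0⟩ g-->⟨0,0⟩ h-->⟨0,0,0⟩ k-->⟨0,0⟩
composite: ⟨0 0; 1 0⟩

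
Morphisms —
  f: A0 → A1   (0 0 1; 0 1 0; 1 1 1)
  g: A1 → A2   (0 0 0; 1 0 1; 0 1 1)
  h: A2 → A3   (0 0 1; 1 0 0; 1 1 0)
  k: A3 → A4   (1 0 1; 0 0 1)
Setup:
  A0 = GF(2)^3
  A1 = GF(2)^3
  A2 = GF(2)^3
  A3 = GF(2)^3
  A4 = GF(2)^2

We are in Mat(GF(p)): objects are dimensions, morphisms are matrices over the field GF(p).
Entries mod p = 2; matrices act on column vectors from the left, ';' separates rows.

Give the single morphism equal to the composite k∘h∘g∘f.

  e0=⟨1,0,0⟩ f→⟨0,0,1⟩ g→⟨0,1,1⟩ h→⟨1,0,1⟩ k→⟨0,1⟩
  e1=⟨0,1,0⟩ f→⟨0,1,1⟩ g→⟨0,1,0⟩ h→⟨0,0,1⟩ k→⟨1,1⟩
  e2=⟨0,0,1⟩ f→⟨1,0,1⟩ g→⟨0,0,1⟩ h→⟨1,0,0⟩ k→⟨1,0⟩
⟦path⟧: (0 1 1; 1 1 0)

Answer: (0 1 1; 1 1 0)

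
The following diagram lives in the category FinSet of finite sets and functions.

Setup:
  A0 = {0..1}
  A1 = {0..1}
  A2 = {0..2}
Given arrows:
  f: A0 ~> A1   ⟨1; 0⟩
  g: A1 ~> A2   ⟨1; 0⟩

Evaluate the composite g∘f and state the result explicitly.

  0 f~>1 g~>0
  1 f~>0 g~>1
composite: ⟨0; 1⟩

Answer: ⟨0; 1⟩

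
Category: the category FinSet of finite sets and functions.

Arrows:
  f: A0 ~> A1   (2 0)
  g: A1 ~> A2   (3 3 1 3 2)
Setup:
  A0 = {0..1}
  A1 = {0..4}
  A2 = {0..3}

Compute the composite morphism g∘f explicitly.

Answer: (1 3)

Derivation:
  0 f~>2 g~>1
  1 f~>0 g~>3
⟦path⟧: (1 3)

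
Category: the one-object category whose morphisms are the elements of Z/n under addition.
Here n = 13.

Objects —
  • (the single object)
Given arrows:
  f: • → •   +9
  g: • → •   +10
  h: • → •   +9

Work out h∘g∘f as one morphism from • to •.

  0 +9≡9 +10≡6 +9≡2  (mod 13)
⟦path⟧: +2

Answer: +2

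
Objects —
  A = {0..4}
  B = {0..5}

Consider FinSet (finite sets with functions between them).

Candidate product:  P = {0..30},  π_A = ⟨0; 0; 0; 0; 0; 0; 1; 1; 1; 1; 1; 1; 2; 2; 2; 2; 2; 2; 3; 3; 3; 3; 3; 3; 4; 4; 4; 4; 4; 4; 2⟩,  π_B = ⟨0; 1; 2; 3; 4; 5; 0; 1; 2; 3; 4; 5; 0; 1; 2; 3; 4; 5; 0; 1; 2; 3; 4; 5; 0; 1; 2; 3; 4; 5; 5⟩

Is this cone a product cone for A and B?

|A|·|B| = 5·6 = 30;  |P| = 31
  → cardinalities differ; no bijection possible.

Answer: NOT A VALID PRODUCT — |P|=31 ≠ |A|·|B|=30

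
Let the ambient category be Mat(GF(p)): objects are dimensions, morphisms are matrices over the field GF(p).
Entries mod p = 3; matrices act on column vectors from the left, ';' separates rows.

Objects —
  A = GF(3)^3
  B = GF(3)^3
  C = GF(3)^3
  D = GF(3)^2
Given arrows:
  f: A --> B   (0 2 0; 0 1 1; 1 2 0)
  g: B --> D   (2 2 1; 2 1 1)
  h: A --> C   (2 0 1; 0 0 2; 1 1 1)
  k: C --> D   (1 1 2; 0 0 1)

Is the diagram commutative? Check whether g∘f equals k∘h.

Answer: COMMUTES

Work:
1) trace f;g:
  e0=[1,0,0] f-->[0,0,1] g-->[1,1]
  e1=[0,1,0] f-->[2,1,2] g-->[2,1]
  e2=[0,0,1] f-->[0,1,0] g-->[2,1]
  ⟦path⟧₁ = (1 2 2; 1 1 1)
2) trace h;k:
  e0=[1,0,0] h-->[2,0,1] k-->[1,1]
  e1=[0,1,0] h-->[0,0,1] k-->[2,1]
  e2=[0,0,1] h-->[1,2,1] k-->[2,1]
  ⟦path⟧₂ = (1 2 2; 1 1 1)
Equal? YES — commutes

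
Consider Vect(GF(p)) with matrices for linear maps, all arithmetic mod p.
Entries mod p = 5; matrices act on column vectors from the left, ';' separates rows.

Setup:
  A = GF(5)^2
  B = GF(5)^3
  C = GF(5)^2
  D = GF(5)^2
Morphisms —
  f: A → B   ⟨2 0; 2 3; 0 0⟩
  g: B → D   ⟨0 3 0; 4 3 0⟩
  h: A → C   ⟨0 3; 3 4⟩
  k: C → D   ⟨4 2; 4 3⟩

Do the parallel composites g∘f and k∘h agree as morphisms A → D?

Answer: DOES NOT COMMUTE

Trace:
1) trace f;g:
  e0=[1,0] f→[2,2,0] g→[1,4]
  e1=[0,1] f→[0,3,0] g→[4,4]
  ⟦path⟧₁ = ⟨1 4; 4 4⟩
2) trace h;k:
  e0=[1,0] h→[0,3] k→[1,4]
  e1=[0,1] h→[3,4] k→[0,4]
  ⟦path⟧₂ = ⟨1 0; 4 4⟩
Equal? NO — does not commute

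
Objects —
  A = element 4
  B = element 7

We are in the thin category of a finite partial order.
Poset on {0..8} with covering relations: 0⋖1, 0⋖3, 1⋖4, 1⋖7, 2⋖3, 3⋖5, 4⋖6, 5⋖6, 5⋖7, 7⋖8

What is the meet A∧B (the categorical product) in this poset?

Answer: A∧B = 1

Trace:
{x : x<=A ∧ x<=B} = {0,1}  (A=4, B=7)
  0 <= 1
  1 <= 1
glb = 1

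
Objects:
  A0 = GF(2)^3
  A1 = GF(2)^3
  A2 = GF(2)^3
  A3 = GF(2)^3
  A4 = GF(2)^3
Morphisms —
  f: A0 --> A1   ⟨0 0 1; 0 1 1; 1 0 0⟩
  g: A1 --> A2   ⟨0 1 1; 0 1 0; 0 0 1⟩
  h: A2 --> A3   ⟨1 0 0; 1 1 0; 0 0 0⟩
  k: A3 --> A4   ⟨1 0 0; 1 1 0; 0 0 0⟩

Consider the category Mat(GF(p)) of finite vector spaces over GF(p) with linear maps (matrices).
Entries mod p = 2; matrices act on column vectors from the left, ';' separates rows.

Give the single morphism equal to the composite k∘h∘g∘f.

  e0=⟨1,0,0⟩ f-->⟨0,0,1⟩ g-->⟨1,0,1⟩ h-->⟨1,1,0⟩ k-->⟨1,0,0⟩
  e1=⟨0,1,0⟩ f-->⟨0,1,0⟩ g-->⟨1,1,0⟩ h-->⟨1,0,0⟩ k-->⟨1,1,0⟩
  e2=⟨0,0,1⟩ f-->⟨1,1,0⟩ g-->⟨1,1,0⟩ h-->⟨1,0,0⟩ k-->⟨1,1,0⟩
composite: ⟨1 1 1; 0 1 1; 0 0 0⟩

Answer: ⟨1 1 1; 0 1 1; 0 0 0⟩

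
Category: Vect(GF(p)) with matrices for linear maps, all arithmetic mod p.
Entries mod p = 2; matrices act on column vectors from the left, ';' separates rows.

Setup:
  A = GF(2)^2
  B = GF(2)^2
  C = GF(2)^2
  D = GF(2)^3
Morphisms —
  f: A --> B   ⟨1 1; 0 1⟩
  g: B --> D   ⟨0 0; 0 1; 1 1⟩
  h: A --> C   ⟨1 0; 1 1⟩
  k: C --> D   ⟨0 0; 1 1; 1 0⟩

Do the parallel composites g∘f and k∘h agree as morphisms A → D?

Path 1 = f;g:
  e0=[1,0] f-->[1,0] g-->[0,0,1]
  e1=[0,1] f-->[1,1] g-->[0,1,0]
  ⟦path⟧₁ = ⟨0 0; 0 1; 1 0⟩
Path 2 = h;k:
  e0=[1,0] h-->[1,1] k-->[0,0,1]
  e1=[0,1] h-->[0,1] k-->[0,1,0]
  ⟦path⟧₂ = ⟨0 0; 0 1; 1 0⟩
Equal? same morphism ✓

Answer: COMMUTES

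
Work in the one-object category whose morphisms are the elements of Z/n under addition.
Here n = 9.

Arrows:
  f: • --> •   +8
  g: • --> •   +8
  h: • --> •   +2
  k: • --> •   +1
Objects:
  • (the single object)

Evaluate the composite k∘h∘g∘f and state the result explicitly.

  0 +8≡8 +8≡7 +2≡0 +1≡1  (mod 9)
⟦path⟧: +1

Answer: +1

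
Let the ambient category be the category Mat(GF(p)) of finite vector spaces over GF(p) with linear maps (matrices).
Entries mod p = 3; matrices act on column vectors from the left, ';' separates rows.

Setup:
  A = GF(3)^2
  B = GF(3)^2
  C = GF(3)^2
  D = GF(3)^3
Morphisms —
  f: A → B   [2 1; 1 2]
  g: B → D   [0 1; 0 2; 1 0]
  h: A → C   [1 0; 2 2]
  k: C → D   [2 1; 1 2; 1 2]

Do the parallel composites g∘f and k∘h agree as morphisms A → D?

Answer: COMMUTES

Trace:
Along f;g (path 1):
  e0=(1,0) f→(2,1) g→(1,2,2)
  e1=(0,1) f→(1,2) g→(2,1,1)
  result₁ = [1 2; 2 1; 2 1]
Along h;k (path 2):
  e0=(1,0) h→(1,2) k→(1,2,2)
  e1=(0,1) h→(0,2) k→(2,1,1)
  result₂ = [1 2; 2 1; 2 1]
Equal? equal; square commutes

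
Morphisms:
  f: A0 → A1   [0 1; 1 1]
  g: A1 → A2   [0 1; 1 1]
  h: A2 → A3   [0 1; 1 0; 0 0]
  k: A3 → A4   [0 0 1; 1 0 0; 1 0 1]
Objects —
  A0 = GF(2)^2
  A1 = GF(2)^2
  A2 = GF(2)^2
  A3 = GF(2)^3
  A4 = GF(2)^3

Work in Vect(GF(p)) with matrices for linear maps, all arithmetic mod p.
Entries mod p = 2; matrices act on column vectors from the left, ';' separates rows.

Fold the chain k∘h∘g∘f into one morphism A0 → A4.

  e0=[1,0] f→[0,1] g→[1,1] h→[1,1,0] k→[0,1,1]
  e1=[0,1] f→[1,1] g→[1,0] h→[0,1,0] k→[0,0,0]
result: [0 0; 1 0; 1 0]

Answer: [0 0; 1 0; 1 0]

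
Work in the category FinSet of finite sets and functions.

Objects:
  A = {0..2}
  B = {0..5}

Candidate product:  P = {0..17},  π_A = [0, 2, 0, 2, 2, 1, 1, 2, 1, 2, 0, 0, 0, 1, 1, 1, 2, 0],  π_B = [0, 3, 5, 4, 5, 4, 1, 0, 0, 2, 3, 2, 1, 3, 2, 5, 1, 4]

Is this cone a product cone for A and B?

|A|·|B| = 3·6 = 18;  |P| = 18
Check the pairing map k ↦ (π_A(k), π_B(k)):
  0 : (0,0)
  1 : (2,3)
  2 : (0,5)
  3 : (2,4)
  4 : (2,5)
  5 : (1,4)
  6 : (1,1)
  7 : (2,0)
  8 : (1,0)
  9 : (2,2)
  10 : (0,3)
  11 : (0,2)
  12 : (0,1)
  13 : (1,3)
  14 : (1,2)
  15 : (1,5)
  16 : (2,1)
  17 : (0,4)
distinct pairs in image: 18 / 18 needed
  → bijection onto A×B; projections well-typed.

Answer: VALID PRODUCT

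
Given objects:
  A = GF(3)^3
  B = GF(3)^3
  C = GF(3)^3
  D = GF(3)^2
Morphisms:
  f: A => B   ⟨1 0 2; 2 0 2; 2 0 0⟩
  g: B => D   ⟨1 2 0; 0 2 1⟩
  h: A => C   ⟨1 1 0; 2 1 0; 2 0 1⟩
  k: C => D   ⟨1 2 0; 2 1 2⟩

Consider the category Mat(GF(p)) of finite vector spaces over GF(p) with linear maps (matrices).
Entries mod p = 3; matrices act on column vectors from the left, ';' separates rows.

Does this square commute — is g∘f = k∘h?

1) trace f;g:
  e0=(1,0,0) f=>(1,2,2) g=>(2,0)
  e1=(0,1,0) f=>(0,0,0) g=>(0,0)
  e2=(0,0,1) f=>(2,2,0) g=>(0,1)
  composite₁ = ⟨2 0 0; 0 0 1⟩
2) trace h;k:
  e0=(1,0,0) h=>(1,2,2) k=>(2,2)
  e1=(0,1,0) h=>(1,1,0) k=>(0,0)
  e2=(0,0,1) h=>(0,0,1) k=>(0,2)
  composite₂ = ⟨2 0 0; 2 0 2⟩
Equal? differ; not commutative

Answer: DOES NOT COMMUTE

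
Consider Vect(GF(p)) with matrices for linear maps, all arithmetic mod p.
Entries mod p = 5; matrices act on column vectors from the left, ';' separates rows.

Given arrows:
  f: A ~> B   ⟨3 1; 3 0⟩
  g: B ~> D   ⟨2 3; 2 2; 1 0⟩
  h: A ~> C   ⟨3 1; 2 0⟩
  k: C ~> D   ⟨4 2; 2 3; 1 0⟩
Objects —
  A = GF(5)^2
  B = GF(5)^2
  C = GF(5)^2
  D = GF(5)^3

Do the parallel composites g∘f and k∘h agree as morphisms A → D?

Path 1 = f;g:
  e0=(1,0) f~>(3,3) g~>(0,2,3)
  e1=(0,1) f~>(1,0) g~>(2,2,1)
  ⟦path⟧₁ = ⟨0 2; 2 2; 3 1⟩
Path 2 = h;k:
  e0=(1,0) h~>(3,2) k~>(1,2,3)
  e1=(0,1) h~>(1,0) k~>(4,2,1)
  ⟦path⟧₂ = ⟨1 4; 2 2; 3 1⟩
Equal? NO — does not commute

Answer: DOES NOT COMMUTE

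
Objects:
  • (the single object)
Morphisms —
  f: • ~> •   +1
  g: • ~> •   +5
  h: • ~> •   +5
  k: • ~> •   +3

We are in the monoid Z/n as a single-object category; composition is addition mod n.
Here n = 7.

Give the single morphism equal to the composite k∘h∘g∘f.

  0 +1≡1 +5≡6 +5≡4 +3≡0  (mod 7)
composite: +0

Answer: +0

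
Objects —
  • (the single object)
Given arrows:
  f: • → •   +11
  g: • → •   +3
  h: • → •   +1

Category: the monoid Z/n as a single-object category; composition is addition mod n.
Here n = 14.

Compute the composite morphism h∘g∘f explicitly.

Answer: +1

Derivation:
  0 +11≡11 +3≡0 +1≡1  (mod 14)
⟦path⟧: +1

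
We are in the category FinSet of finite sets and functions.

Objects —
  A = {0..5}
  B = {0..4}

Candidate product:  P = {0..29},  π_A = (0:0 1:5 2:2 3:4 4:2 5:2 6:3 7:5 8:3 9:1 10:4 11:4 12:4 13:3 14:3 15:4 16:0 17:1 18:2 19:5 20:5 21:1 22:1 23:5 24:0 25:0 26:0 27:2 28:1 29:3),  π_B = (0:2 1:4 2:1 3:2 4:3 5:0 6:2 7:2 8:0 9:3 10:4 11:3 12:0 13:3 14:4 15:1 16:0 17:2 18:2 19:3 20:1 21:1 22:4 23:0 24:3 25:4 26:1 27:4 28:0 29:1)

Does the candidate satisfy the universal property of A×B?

Answer: VALID PRODUCT

Work:
|A|·|B| = 6·5 = 30;  |P| = 30
Check the pairing map k ↦ (π_A(k), π_B(k)):
  0 : (0,2)
  1 : (5,4)
  2 : (2,1)
  3 : (4,2)
  4 : (2,3)
  5 : (2,0)
  6 : (3,2)
  7 : (5,2)
  8 : (3,0)
  9 : (1,3)
  10 : (4,4)
  11 : (4,3)
  12 : (4,0)
  13 : (3,3)
  14 : (3,4)
  15 : (4,1)
  16 : (0,0)
  17 : (1,2)
  18 : (2,2)
  19 : (5,3)
  20 : (5,1)
  21 : (1,1)
  22 : (1,4)
  23 : (5,0)
  24 : (0,3)
  25 : (0,4)
  26 : (0,1)
  27 : (2,4)
  28 : (1,0)
  29 : (3,1)
distinct pairs in image: 30 / 30 needed
  → bijection onto A×B; projections well-typed.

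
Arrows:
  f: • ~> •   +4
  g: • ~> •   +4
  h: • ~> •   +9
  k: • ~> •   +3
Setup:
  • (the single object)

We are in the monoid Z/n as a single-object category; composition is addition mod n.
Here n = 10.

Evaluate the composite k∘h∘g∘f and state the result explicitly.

Answer: +0

Derivation:
  0 +4≡4 +4≡8 +9≡7 +3≡0  (mod 10)
⟦path⟧: +0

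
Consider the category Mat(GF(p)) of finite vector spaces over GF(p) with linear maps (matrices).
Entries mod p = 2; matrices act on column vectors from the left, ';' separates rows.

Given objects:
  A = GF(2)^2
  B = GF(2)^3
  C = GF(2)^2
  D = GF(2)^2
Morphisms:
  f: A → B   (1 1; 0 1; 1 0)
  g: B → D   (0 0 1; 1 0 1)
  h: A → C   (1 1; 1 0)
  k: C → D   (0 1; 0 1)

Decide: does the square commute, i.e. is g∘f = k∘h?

Along f;g (path 1):
  e0=⟨1,0⟩ f→⟨1,0,1⟩ g→⟨1,0⟩
  e1=⟨0,1⟩ f→⟨1,1,0⟩ g→⟨0,1⟩
  result₁ = (1 0; 0 1)
Along h;k (path 2):
  e0=⟨1,0⟩ h→⟨1,1⟩ k→⟨1,1⟩
  e1=⟨0,1⟩ h→⟨1,0⟩ k→⟨0,0⟩
  result₂ = (1 0; 1 0)
Equal? differ; not commutative

Answer: DOES NOT COMMUTE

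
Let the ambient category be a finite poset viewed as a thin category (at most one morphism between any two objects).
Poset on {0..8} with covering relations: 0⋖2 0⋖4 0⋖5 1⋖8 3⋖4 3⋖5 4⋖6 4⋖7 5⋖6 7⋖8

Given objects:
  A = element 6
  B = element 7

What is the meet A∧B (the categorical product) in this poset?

{x : x⊑A ∧ x⊑B} = {0,3,4}  (A=6, B=7)
  0 ⊑ 4
  3 ⊑ 4
  4 ⊑ 4
glb = 4

Answer: A∧B = 4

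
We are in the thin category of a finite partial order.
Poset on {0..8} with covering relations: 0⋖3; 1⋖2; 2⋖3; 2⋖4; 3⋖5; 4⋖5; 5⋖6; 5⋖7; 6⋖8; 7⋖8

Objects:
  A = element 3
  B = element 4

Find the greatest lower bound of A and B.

Common predecessors of 3,4: {1,2}
  1 <= 2
  2 <= 2
glb = 2

Answer: A∧B = 2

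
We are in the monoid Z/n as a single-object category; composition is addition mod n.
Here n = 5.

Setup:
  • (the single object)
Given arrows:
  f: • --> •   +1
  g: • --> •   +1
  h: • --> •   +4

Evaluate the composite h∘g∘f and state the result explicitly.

Answer: +1

Trace:
  0 +1≡1 +1≡2 +4≡1  (mod 5)
composite: +1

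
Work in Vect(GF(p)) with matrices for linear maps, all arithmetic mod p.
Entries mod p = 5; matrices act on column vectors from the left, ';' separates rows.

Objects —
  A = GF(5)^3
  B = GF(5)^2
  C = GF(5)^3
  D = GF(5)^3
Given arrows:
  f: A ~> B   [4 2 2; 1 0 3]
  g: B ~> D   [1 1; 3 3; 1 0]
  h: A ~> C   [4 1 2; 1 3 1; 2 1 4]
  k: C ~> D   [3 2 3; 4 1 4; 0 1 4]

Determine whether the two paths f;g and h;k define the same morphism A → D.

Path 1 = f;g:
  e0=⟨1,0,0⟩ f~>⟨4,1⟩ g~>⟨0,0,4⟩
  e1=⟨0,1,0⟩ f~>⟨2,0⟩ g~>⟨2,1,2⟩
  e2=⟨0,0,1⟩ f~>⟨2,3⟩ g~>⟨0,0,2⟩
  ⟦path⟧₁ = [0 2 0; 0 1 0; 4 2 2]
Path 2 = h;k:
  e0=⟨1,0,0⟩ h~>⟨4,1,2⟩ k~>⟨0,0,4⟩
  e1=⟨0,1,0⟩ h~>⟨1,3,1⟩ k~>⟨2,1,2⟩
  e2=⟨0,0,1⟩ h~>⟨2,1,4⟩ k~>⟨0,0,2⟩
  ⟦path⟧₂ = [0 2 0; 0 1 0; 4 2 2]
Equal? YES — commutes

Answer: COMMUTES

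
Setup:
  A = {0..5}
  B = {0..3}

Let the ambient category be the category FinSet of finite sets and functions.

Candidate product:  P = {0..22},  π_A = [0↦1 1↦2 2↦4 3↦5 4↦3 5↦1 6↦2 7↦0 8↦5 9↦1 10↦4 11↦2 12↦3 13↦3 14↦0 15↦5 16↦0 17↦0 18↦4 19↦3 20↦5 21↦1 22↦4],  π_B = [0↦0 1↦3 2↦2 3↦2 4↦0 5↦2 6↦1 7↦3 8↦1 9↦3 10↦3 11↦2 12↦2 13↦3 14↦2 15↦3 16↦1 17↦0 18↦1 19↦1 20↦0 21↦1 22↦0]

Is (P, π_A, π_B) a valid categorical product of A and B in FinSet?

Answer: NOT A VALID PRODUCT — |P|=23 ≠ |A|·|B|=24

Trace:
|A|·|B| = 6·4 = 24;  |P| = 23
  → cardinalities differ; no bijection possible.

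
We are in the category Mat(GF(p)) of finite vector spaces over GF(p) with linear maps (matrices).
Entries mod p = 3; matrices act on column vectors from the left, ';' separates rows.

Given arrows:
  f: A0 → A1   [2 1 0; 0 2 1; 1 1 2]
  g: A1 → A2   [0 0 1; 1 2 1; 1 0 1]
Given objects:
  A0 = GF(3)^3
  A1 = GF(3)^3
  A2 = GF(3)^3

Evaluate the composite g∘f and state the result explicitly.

  e0=⟨1,0,0⟩ f→⟨2,0,1⟩ g→⟨1,0,0⟩
  e1=⟨0,1,0⟩ f→⟨1,2,1⟩ g→⟨1,0,2⟩
  e2=⟨0,0,1⟩ f→⟨0,1,2⟩ g→⟨2,1,2⟩
composite: [1 1 2; 0 0 1; 0 2 2]

Answer: [1 1 2; 0 0 1; 0 2 2]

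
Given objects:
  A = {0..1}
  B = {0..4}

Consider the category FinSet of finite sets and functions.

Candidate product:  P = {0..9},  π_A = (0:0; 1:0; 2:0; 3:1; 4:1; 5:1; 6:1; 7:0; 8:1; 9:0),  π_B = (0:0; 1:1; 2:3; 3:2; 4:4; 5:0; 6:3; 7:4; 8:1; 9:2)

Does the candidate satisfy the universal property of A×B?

Answer: VALID PRODUCT

Work:
|A|·|B| = 2·5 = 10;  |P| = 10
Check the pairing map k ↦ (π_A(k), π_B(k)):
  0 : (0,0)
  1 : (0,1)
  2 : (0,3)
  3 : (1,2)
  4 : (1,4)
  5 : (1,0)
  6 : (1,3)
  7 : (0,4)
  8 : (1,1)
  9 : (0,2)
distinct pairs in image: 10 / 10 needed
  → bijection onto A×B; projections well-typed.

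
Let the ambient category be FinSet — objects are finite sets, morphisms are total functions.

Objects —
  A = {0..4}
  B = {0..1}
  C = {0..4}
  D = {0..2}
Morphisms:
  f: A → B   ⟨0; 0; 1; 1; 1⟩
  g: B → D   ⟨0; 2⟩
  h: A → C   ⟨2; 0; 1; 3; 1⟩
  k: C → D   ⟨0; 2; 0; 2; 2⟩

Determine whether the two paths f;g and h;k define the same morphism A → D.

Answer: COMMUTES

Derivation:
Along f;g (path 1):
  0 f→0 g→0
  1 f→0 g→0
  2 f→1 g→2
  3 f→1 g→2
  4 f→1 g→2
  ⟦path⟧₁ = ⟨0; 0; 2; 2; 2⟩
Along h;k (path 2):
  0 h→2 k→0
  1 h→0 k→0
  2 h→1 k→2
  3 h→3 k→2
  4 h→1 k→2
  ⟦path⟧₂ = ⟨0; 0; 2; 2; 2⟩
Equal? same morphism ✓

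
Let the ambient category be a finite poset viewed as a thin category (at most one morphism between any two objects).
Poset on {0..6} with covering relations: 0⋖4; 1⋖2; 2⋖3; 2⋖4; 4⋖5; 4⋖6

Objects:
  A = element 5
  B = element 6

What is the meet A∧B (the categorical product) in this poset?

Answer: A∧B = 4

Trace:
{x : x≤A ∧ x≤B} = {0,1,2,4}  (A=5, B=6)
  0 ≤ 4
  1 ≤ 4
  2 ≤ 4
  4 ≤ 4
glb = 4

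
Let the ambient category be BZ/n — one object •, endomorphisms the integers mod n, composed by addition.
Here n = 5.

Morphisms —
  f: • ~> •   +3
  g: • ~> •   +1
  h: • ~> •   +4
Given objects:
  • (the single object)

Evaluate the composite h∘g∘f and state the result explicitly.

Answer: +3

Derivation:
  0 +3≡3 +1≡4 +4≡3  (mod 5)
result: +3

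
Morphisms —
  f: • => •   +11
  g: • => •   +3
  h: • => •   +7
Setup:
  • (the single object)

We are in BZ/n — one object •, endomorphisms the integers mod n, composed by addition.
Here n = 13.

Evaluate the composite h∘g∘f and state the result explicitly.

Answer: +8

Work:
  0 +11≡11 +3≡1 +7≡8  (mod 13)
⟦path⟧: +8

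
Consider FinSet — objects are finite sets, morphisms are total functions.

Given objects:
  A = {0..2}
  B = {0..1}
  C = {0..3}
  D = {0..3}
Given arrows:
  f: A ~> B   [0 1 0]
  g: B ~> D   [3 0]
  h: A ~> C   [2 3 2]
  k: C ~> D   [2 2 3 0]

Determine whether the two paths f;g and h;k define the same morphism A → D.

1) trace f;g:
  0 f~>0 g~>3
  1 f~>1 g~>0
  2 f~>0 g~>3
  result₁ = [3 0 3]
2) trace h;k:
  0 h~>2 k~>3
  1 h~>3 k~>0
  2 h~>2 k~>3
  result₂ = [3 0 3]
Equal? same morphism ✓

Answer: COMMUTES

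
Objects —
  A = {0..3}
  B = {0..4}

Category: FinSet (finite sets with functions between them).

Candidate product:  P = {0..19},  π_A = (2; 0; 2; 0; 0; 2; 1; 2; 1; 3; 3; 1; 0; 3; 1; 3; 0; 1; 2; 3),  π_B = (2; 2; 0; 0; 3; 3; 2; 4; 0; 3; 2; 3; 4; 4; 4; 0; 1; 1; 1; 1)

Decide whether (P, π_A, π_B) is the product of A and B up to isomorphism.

|A|·|B| = 4·5 = 20;  |P| = 20
Check the pairing map k ↦ (π_A(k), π_B(k)):
  0 -> (2,2)
  1 -> (0,2)
  2 -> (2,0)
  3 -> (0,0)
  4 -> (0,3)
  5 -> (2,3)
  6 -> (1,2)
  7 -> (2,4)
  8 -> (1,0)
  9 -> (3,3)
  10 -> (3,2)
  11 -> (1,3)
  12 -> (0,4)
  13 -> (3,4)
  14 -> (1,4)
  15 -> (3,0)
  16 -> (0,1)
  17 -> (1,1)
  18 -> (2,1)
  19 -> (3,1)
distinct pairs in image: 20 / 20 needed
  → bijection onto A×B; projections well-typed.

Answer: VALID PRODUCT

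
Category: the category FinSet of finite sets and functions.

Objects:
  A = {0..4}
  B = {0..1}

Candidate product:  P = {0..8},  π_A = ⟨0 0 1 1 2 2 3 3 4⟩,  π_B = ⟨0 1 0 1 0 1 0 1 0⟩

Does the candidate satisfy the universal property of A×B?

|A|·|B| = 5·2 = 10;  |P| = 9
  → cardinalities differ; no bijection possible.

Answer: NOT A VALID PRODUCT — |P|=9 ≠ |A|·|B|=10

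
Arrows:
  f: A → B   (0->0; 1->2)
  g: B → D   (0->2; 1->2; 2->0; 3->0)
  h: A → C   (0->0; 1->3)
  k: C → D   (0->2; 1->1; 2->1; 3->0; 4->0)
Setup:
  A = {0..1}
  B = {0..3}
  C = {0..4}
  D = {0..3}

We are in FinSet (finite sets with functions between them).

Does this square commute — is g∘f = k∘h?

1) trace f;g:
  0 f→0 g→2
  1 f→2 g→0
  ⟦path⟧₁ = (0->2; 1->0)
2) trace h;k:
  0 h→0 k→2
  1 h→3 k→0
  ⟦path⟧₂ = (0->2; 1->0)
Equal? YES — commutes

Answer: COMMUTES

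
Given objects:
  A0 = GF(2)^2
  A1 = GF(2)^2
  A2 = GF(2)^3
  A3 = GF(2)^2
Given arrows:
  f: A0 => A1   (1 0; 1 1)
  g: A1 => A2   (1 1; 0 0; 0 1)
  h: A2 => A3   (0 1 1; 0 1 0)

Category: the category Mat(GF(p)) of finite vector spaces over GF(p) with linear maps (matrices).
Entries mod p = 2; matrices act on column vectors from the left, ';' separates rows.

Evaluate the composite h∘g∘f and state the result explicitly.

Answer: (1 1; 0 0)

Trace:
  e0=[1,0] f=>[1,1] g=>[0,0,1] h=>[1,0]
  e1=[0,1] f=>[0,1] g=>[1,0,1] h=>[1,0]
⟦path⟧: (1 1; 0 0)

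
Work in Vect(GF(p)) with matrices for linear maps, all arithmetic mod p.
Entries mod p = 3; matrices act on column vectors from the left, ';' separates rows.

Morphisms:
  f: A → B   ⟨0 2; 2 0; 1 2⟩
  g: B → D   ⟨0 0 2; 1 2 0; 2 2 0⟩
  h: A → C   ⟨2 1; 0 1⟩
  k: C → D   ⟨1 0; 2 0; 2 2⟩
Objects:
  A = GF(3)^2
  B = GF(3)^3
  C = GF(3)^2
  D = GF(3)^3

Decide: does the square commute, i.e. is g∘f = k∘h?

Answer: COMMUTES

Trace:
Path 1 = f;g:
  e0=(1,0) f→(0,2,1) g→(2,1,1)
  e1=(0,1) f→(2,0,2) g→(1,2,1)
  result₁ = ⟨2 1; 1 2; 1 1⟩
Path 2 = h;k:
  e0=(1,0) h→(2,0) k→(2,1,1)
  e1=(0,1) h→(1,1) k→(1,2,1)
  result₂ = ⟨2 1; 1 2; 1 1⟩
Equal? YES — commutes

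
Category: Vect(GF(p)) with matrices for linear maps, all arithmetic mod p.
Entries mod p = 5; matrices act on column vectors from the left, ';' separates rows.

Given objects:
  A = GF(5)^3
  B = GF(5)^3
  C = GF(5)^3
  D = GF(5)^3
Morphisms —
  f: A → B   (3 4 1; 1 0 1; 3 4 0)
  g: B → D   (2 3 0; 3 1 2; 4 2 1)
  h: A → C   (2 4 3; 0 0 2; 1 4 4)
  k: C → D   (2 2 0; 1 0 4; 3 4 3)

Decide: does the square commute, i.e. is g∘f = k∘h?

Answer: DOES NOT COMMUTE

Trace:
1) trace f;g:
  e0=(1,0,0) f→(3,1,3) g→(4,1,2)
  e1=(0,1,0) f→(4,0,4) g→(3,0,0)
  e2=(0,0,1) f→(1,1,0) g→(0,4,1)
  composite₁ = (4 3 0; 1 0 4; 2 0 1)
2) trace h;k:
  e0=(1,0,0) h→(2,0,1) k→(4,1,4)
  e1=(0,1,0) h→(4,0,4) k→(3,0,4)
  e2=(0,0,1) h→(3,2,4) k→(0,4,4)
  composite₂ = (4 3 0; 1 0 4; 4 4 4)
Equal? distinct morphisms ✗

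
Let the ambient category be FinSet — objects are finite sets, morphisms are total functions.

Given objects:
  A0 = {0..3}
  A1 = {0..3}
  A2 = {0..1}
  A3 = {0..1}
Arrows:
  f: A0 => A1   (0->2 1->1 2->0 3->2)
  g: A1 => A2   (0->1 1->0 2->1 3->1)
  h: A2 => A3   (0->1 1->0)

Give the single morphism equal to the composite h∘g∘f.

Answer: (0->0 1->1 2->0 3->0)

Work:
  0 f=>2 g=>1 h=>0
  1 f=>1 g=>0 h=>1
  2 f=>0 g=>1 h=>0
  3 f=>2 g=>1 h=>0
⟦path⟧: (0->0 1->1 2->0 3->0)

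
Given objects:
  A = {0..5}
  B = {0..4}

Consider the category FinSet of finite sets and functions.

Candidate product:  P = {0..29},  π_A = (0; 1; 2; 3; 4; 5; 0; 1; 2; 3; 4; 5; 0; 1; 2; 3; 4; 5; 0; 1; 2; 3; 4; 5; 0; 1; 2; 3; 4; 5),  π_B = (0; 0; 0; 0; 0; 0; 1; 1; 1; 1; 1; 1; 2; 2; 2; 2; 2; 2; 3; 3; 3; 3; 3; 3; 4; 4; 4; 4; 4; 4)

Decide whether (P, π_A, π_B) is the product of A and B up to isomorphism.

|A|·|B| = 6·5 = 30;  |P| = 30
Check the pairing map k ↦ (π_A(k), π_B(k)):
  0 ↦ (0,0)
  1 ↦ (1,0)
  2 ↦ (2,0)
  3 ↦ (3,0)
  4 ↦ (4,0)
  5 ↦ (5,0)
  6 ↦ (0,1)
  7 ↦ (1,1)
  8 ↦ (2,1)
  9 ↦ (3,1)
  10 ↦ (4,1)
  11 ↦ (5,1)
  12 ↦ (0,2)
  13 ↦ (1,2)
  14 ↦ (2,2)
  15 ↦ (3,2)
  16 ↦ (4,2)
  17 ↦ (5,2)
  18 ↦ (0,3)
  19 ↦ (1,3)
  20 ↦ (2,3)
  21 ↦ (3,3)
  22 ↦ (4,3)
  23 ↦ (5,3)
  24 ↦ (0,4)
  25 ↦ (1,4)
  26 ↦ (2,4)
  27 ↦ (3,4)
  28 ↦ (4,4)
  29 ↦ (5,4)
distinct pairs in image: 30 / 30 needed
  → bijection onto A×B; projections well-typed.

Answer: VALID PRODUCT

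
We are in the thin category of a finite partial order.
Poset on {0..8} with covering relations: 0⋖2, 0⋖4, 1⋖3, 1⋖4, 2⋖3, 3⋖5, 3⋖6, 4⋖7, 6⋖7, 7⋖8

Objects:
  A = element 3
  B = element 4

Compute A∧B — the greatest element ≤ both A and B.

Answer: NO MEET EXISTS

Derivation:
{x : x⊑A ∧ x⊑B} = {0,1}  (A=3, B=4)
  maximal lower bounds 0 and 1 are incomparable: neither 0⊑1 nor 1⊑0
→ no greatest lower bound exists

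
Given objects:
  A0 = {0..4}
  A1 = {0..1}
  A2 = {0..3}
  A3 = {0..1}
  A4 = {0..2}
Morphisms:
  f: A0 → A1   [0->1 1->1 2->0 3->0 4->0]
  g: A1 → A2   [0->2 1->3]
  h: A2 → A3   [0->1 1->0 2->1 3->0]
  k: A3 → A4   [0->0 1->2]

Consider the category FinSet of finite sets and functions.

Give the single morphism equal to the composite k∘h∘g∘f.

Answer: [0->0 1->0 2->2 3->2 4->2]

Trace:
  0 f→1 g→3 h→0 k→0
  1 f→1 g→3 h→0 k→0
  2 f→0 g→2 h→1 k→2
  3 f→0 g→2 h→1 k→2
  4 f→0 g→2 h→1 k→2
⟦path⟧: [0->0 1->0 2->2 3->2 4->2]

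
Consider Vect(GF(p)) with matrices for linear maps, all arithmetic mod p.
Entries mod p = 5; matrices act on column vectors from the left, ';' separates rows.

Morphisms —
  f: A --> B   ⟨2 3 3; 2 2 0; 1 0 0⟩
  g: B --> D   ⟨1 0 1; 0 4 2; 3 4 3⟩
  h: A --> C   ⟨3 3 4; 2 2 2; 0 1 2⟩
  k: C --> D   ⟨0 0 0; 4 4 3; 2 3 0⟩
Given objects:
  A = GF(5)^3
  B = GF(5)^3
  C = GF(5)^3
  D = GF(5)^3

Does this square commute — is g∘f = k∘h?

Along f;g (path 1):
  e0=(1,0,0) f-->(2,2,1) g-->(3,0,2)
  e1=(0,1,0) f-->(3,2,0) g-->(3,3,2)
  e2=(0,0,1) f-->(3,0,0) g-->(3,0,4)
  ⟦path⟧₁ = ⟨3 3 3; 0 3 0; 2 2 4⟩
Along h;k (path 2):
  e0=(1,0,0) h-->(3,2,0) k-->(0,0,2)
  e1=(0,1,0) h-->(3,2,1) k-->(0,3,2)
  e2=(0,0,1) h-->(4,2,2) k-->(0,0,4)
  ⟦path⟧₂ = ⟨0 0 0; 0 3 0; 2 2 4⟩
Equal? distinct morphisms ✗

Answer: DOES NOT COMMUTE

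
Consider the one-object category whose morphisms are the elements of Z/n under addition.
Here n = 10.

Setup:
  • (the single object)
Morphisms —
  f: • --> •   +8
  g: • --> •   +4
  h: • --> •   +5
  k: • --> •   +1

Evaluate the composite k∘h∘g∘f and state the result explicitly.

Answer: +8

Derivation:
  0 +8≡8 +4≡2 +5≡7 +1≡8  (mod 10)
⟦path⟧: +8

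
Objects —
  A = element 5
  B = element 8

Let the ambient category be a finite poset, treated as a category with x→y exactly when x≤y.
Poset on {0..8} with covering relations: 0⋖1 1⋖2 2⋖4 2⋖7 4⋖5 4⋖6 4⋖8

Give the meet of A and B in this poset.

Answer: A∧B = 4

Trace:
{x : x≤A ∧ x≤B} = {0,1,2,4}  (A=5, B=8)
  0 ≤ 4
  1 ≤ 4
  2 ≤ 4
  4 ≤ 4
glb = 4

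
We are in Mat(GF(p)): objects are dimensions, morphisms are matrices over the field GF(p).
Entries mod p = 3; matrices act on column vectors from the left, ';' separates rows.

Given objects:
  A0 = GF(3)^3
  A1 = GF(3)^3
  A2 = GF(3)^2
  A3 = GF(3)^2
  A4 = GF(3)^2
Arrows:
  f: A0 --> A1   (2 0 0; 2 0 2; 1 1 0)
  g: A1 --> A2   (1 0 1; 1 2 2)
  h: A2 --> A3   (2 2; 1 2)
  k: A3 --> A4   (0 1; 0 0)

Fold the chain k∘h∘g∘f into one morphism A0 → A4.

Answer: (1 2 2; 0 0 0)

Work:
  e0=(1,0,0) f-->(2,2,1) g-->(0,2) h-->(1,1) k-->(1,0)
  e1=(0,1,0) f-->(0,0,1) g-->(1,2) h-->(0,2) k-->(2,0)
  e2=(0,0,1) f-->(0,2,0) g-->(0,1) h-->(2,2) k-->(2,0)
result: (1 2 2; 0 0 0)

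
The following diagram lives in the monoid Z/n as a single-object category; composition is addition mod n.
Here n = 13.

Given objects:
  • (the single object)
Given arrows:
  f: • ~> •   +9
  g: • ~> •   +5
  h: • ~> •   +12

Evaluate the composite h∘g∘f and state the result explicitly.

  0 +9≡9 +5≡1 +12≡0  (mod 13)
result: +0

Answer: +0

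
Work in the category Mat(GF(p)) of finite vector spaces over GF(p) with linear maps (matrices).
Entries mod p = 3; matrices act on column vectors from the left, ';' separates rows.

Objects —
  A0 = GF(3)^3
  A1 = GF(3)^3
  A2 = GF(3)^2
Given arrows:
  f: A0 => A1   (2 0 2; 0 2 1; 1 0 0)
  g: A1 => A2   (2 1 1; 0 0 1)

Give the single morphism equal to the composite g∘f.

Answer: (2 2 2; 1 0 0)

Trace:
  e0=(1,0,0) f=>(2,0,1) g=>(2,1)
  e1=(0,1,0) f=>(0,2,0) g=>(2,0)
  e2=(0,0,1) f=>(2,1,0) g=>(2,0)
composite: (2 2 2; 1 0 0)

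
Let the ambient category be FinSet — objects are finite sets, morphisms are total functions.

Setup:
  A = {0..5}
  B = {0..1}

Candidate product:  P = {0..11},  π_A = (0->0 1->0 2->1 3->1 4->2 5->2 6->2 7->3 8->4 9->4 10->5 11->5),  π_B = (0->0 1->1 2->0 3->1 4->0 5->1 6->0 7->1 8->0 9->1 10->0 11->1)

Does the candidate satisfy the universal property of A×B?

|A|·|B| = 6·2 = 12;  |P| = 12
Check the pairing map k ↦ (π_A(k), π_B(k)):
  0 -> (0,0)
  1 -> (0,1)
  2 -> (1,0)
  3 -> (1,1)
  4 -> (2,0)
  5 -> (2,1)
  6 -> (2,0)  ✗ repeats pair of k=4
  7 -> (3,1)
  8 -> (4,0)
  9 -> (4,1)
  10 -> (5,0)
  11 -> (5,1)
distinct pairs in image: 11 / 12 needed
  → (2,0) hit at k=4 and k=6

Answer: NOT A VALID PRODUCT — duplicate pair at indices 4,6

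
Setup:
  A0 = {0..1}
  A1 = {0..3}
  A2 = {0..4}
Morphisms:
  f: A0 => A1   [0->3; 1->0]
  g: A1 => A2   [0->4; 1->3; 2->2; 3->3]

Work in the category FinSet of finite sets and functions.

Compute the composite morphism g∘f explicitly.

  0 f=>3 g=>3
  1 f=>0 g=>4
⟦path⟧: [0->3; 1->4]

Answer: [0->3; 1->4]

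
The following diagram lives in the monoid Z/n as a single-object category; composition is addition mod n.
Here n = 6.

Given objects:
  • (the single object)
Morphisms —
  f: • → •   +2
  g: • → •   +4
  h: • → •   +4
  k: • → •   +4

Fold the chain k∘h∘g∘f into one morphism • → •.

Answer: +2

Derivation:
  0 +2≡2 +4≡0 +4≡4 +4≡2  (mod 6)
result: +2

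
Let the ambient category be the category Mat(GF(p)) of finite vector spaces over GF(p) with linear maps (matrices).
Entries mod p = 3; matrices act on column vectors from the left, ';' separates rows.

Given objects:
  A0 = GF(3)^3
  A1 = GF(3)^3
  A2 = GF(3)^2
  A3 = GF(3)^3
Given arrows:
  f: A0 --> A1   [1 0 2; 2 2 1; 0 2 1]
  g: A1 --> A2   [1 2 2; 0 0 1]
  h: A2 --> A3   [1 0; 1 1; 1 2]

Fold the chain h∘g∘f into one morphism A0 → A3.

Answer: [2 2 0; 2 1 1; 2 0 2]

Derivation:
  e0=[1,0,0] f-->[1,2,0] g-->[2,0] h-->[2,2,2]
  e1=[0,1,0] f-->[0,2,2] g-->[2,2] h-->[2,1,0]
  e2=[0,0,1] f-->[2,1,1] g-->[0,1] h-->[0,1,2]
composite: [2 2 0; 2 1 1; 2 0 2]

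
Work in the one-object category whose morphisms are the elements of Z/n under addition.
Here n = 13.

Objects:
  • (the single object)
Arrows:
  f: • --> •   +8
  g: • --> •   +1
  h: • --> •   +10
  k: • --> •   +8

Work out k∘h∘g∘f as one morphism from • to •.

Answer: +1

Work:
  0 +8≡8 +1≡9 +10≡6 +8≡1  (mod 13)
⟦path⟧: +1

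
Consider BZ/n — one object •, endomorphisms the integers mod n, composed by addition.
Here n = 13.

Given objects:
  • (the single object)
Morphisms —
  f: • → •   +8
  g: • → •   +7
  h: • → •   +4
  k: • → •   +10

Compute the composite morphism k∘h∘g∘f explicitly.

Answer: +3

Trace:
  0 +8≡8 +7≡2 +4≡6 +10≡3  (mod 13)
result: +3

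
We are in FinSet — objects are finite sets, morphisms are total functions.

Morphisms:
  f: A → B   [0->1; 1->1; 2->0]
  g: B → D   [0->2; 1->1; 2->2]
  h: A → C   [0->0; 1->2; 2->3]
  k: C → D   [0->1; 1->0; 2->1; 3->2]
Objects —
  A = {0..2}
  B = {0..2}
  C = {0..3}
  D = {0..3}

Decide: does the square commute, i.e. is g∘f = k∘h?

Along f;g (path 1):
  0 f→1 g→1
  1 f→1 g→1
  2 f→0 g→2
  ⟦path⟧₁ = [0->1; 1->1; 2->2]
Along h;k (path 2):
  0 h→0 k→1
  1 h→2 k→1
  2 h→3 k→2
  ⟦path⟧₂ = [0->1; 1->1; 2->2]
Equal? equal; square commutes

Answer: COMMUTES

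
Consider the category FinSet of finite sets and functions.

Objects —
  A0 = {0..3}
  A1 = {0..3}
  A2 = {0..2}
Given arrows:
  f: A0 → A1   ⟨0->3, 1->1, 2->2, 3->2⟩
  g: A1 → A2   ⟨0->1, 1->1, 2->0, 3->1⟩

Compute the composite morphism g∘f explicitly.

  0 f→3 g→1
  1 f→1 g→1
  2 f→2 g→0
  3 f→2 g→0
⟦path⟧: ⟨0->1, 1->1, 2->0, 3->0⟩

Answer: ⟨0->1, 1->1, 2->0, 3->0⟩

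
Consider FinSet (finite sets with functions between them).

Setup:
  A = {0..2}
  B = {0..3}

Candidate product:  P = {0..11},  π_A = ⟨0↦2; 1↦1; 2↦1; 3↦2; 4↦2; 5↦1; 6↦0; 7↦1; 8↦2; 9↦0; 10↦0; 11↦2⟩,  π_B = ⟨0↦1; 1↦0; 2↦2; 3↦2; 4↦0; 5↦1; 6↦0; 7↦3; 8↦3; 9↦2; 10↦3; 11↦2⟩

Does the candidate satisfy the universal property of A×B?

Answer: NOT A VALID PRODUCT — duplicate pair at indices 11,3

Trace:
|A|·|B| = 3·4 = 12;  |P| = 12
Check the pairing map k ↦ (π_A(k), π_B(k)):
  0 ↦ (2,1)
  1 ↦ (1,0)
  2 ↦ (1,2)
  3 ↦ (2,2)
  4 ↦ (2,0)
  5 ↦ (1,1)
  6 ↦ (0,0)
  7 ↦ (1,3)
  8 ↦ (2,3)
  9 ↦ (0,2)
  10 ↦ (0,3)
  11 ↦ (2,2)  ✗ repeats pair of k=3
distinct pairs in image: 11 / 12 needed
  → (2,2) hit at k=3 and k=11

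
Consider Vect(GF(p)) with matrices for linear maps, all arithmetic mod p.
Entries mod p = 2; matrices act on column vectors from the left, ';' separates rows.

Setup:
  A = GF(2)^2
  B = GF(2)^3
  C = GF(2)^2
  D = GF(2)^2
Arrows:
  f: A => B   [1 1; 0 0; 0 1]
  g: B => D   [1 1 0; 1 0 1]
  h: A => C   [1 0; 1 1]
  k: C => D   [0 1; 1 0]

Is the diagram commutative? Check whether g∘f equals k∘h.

Answer: COMMUTES

Trace:
Path 1 = f;g:
  e0=(1,0) f=>(1,0,0) g=>(1,1)
  e1=(0,1) f=>(1,0,1) g=>(1,0)
  composite₁ = [1 1; 1 0]
Path 2 = h;k:
  e0=(1,0) h=>(1,1) k=>(1,1)
  e1=(0,1) h=>(0,1) k=>(1,0)
  composite₂ = [1 1; 1 0]
Equal? YES — commutes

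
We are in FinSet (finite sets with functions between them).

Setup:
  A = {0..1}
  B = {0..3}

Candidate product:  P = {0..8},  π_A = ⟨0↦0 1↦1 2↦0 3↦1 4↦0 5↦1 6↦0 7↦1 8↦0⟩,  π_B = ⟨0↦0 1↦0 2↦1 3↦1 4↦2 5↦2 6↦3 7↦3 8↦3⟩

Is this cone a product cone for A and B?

Answer: NOT A VALID PRODUCT — |P|=9 ≠ |A|·|B|=8

Work:
|A|·|B| = 2·4 = 8;  |P| = 9
  → cardinalities differ; no bijection possible.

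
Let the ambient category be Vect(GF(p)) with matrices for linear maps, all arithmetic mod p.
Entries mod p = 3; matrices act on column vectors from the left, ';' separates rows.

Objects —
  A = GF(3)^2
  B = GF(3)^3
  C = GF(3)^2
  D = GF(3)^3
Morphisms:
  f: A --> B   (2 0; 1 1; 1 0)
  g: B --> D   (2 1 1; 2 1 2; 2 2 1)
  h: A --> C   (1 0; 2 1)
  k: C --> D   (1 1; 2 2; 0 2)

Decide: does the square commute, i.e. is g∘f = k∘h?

1) trace f;g:
  e0=⟨1,0⟩ f-->⟨2,1,1⟩ g-->⟨0,1,1⟩
  e1=⟨0,1⟩ f-->⟨0,1,0⟩ g-->⟨1,1,2⟩
  ⟦path⟧₁ = (0 1; 1 1; 1 2)
2) trace h;k:
  e0=⟨1,0⟩ h-->⟨1,2⟩ k-->⟨0,0,1⟩
  e1=⟨0,1⟩ h-->⟨0,1⟩ k-->⟨1,2,2⟩
  ⟦path⟧₂ = (0 1; 0 2; 1 2)
Equal? differ; not commutative

Answer: DOES NOT COMMUTE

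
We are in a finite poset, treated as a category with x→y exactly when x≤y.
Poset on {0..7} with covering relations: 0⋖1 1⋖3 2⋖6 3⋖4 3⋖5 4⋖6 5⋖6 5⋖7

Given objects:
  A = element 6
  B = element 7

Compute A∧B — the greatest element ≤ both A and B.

Common predecessors of 6,7: {0,1,3,5}
  0 ≤ 5
  1 ≤ 5
  3 ≤ 5
  5 ≤ 5
glb = 5

Answer: A∧B = 5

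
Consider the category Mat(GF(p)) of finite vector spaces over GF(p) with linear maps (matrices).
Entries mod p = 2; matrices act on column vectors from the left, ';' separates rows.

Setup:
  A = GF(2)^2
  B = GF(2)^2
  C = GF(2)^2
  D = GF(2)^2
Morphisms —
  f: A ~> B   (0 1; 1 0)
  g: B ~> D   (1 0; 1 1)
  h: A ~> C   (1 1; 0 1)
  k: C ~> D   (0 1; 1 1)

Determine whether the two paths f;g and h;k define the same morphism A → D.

Along f;g (path 1):
  e0=[1,0] f~>[0,1] g~>[0,1]
  e1=[0,1] f~>[1,0] g~>[1,1]
  ⟦path⟧₁ = (0 1; 1 1)
Along h;k (path 2):
  e0=[1,0] h~>[1,0] k~>[0,1]
  e1=[0,1] h~>[1,1] k~>[1,0]
  ⟦path⟧₂ = (0 1; 1 0)
Equal? NO — does not commute

Answer: DOES NOT COMMUTE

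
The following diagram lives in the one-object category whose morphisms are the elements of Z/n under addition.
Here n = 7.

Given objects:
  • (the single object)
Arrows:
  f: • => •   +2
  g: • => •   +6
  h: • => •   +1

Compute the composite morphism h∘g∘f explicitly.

Answer: +2

Work:
  0 +2≡2 +6≡1 +1≡2  (mod 7)
⟦path⟧: +2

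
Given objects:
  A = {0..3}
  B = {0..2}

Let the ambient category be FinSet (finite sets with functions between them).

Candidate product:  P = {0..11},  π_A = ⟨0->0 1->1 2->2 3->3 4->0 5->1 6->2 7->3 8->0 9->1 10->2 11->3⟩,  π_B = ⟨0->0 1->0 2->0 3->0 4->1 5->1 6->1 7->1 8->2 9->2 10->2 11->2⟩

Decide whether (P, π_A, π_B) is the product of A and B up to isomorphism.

|A|·|B| = 4·3 = 12;  |P| = 12
Check the pairing map k ↦ (π_A(k), π_B(k)):
  0 -> (0,0)
  1 -> (1,0)
  2 -> (2,0)
  3 -> (3,0)
  4 -> (0,1)
  5 -> (1,1)
  6 -> (2,1)
  7 -> (3,1)
  8 -> (0,2)
  9 -> (1,2)
  10 -> (2,2)
  11 -> (3,2)
distinct pairs in image: 12 / 12 needed
  → bijection onto A×B; projections well-typed.

Answer: VALID PRODUCT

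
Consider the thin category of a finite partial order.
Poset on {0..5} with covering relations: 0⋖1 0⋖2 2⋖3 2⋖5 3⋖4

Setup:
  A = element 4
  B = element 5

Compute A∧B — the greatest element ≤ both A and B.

{x : x≤A ∧ x≤B} = {0,2}  (A=4, B=5)
  0 ≤ 2
  2 ≤ 2
glb = 2

Answer: A∧B = 2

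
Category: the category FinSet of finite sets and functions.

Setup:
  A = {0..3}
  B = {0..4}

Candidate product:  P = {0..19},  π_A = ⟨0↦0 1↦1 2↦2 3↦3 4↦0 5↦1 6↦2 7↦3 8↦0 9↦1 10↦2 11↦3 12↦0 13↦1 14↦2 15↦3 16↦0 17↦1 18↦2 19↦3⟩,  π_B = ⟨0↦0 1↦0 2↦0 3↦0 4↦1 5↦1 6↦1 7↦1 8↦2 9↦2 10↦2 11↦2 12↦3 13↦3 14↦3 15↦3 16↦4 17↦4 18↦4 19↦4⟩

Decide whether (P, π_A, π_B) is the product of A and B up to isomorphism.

Answer: VALID PRODUCT

Derivation:
|A|·|B| = 4·5 = 20;  |P| = 20
Check the pairing map k ↦ (π_A(k), π_B(k)):
  0 ↦ (0,0)
  1 ↦ (1,0)
  2 ↦ (2,0)
  3 ↦ (3,0)
  4 ↦ (0,1)
  5 ↦ (1,1)
  6 ↦ (2,1)
  7 ↦ (3,1)
  8 ↦ (0,2)
  9 ↦ (1,2)
  10 ↦ (2,2)
  11 ↦ (3,2)
  12 ↦ (0,3)
  13 ↦ (1,3)
  14 ↦ (2,3)
  15 ↦ (3,3)
  16 ↦ (0,4)
  17 ↦ (1,4)
  18 ↦ (2,4)
  19 ↦ (3,4)
distinct pairs in image: 20 / 20 needed
  → bijection onto A×B; projections well-typed.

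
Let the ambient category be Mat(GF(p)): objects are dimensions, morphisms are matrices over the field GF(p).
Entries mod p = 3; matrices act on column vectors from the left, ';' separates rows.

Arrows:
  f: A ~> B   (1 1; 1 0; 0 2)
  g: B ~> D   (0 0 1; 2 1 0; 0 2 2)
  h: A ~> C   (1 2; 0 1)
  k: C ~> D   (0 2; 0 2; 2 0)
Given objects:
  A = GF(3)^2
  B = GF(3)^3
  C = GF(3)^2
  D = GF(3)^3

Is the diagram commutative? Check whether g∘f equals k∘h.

Answer: COMMUTES

Trace:
1) trace f;g:
  e0=[1,0] f~>[1,1,0] g~>[0,0,2]
  e1=[0,1] f~>[1,0,2] g~>[2,2,1]
  composite₁ = (0 2; 0 2; 2 1)
2) trace h;k:
  e0=[1,0] h~>[1,0] k~>[0,0,2]
  e1=[0,1] h~>[2,1] k~>[2,2,1]
  composite₂ = (0 2; 0 2; 2 1)
Equal? same morphism ✓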